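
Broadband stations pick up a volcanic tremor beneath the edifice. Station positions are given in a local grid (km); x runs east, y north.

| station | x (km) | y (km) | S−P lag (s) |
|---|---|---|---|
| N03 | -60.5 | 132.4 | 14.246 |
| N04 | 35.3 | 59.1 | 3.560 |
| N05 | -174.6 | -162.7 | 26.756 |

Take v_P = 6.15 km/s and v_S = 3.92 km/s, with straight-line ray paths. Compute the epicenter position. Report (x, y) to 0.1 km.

x ≈ 47.5 km, y ≈ 22.6 km

Distance from S−P lag: d = Δt · v_P v_S / (v_P − v_S) = Δt · (6.15·3.92)/(6.15−3.92) ≈ 10.8108·Δt.
So d_N03 = 154.01, d_N04 = 38.49, d_N05 = 289.25 km.
Circle about each station: (x + 60.5)² + (y − 132.4)² = 154.01²; (x − 35.3)² + (y − 59.1)² = 38.49²; (x + 174.6)² + (y + 162.7)² = 289.25².
Subtracting pairs of circle equations eliminates x²+y² and gives linear equations (the radical axes):
191.6 x − 146.6 y = 5786.49
-228.2 x − 590.2 y = -24180.04
Solving the 2×2 system: x ≈ 47.5, y ≈ 22.6 km.
Check against N03 (with the unrounded x, y): √((x + 60.5)²+(y − 132.4)²) = 154.01 ≈ 154.01 km. ✓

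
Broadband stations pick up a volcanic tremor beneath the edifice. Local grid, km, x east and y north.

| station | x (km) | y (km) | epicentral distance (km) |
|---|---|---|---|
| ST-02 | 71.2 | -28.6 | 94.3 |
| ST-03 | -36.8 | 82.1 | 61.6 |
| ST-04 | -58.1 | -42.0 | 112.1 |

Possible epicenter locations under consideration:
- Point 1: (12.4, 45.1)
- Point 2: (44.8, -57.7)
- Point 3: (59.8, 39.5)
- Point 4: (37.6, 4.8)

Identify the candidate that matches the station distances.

Point 1

For each candidate, compare |candidate − station| to the reported distance:
Point 1: residuals ST-02 0.0, ST-03 0.0, ST-04 0.0 → max 0.0 km
Point 2: residuals ST-02 55.0, ST-03 100.3, ST-04 8.0 → max 100.3 km
Point 3: residuals ST-02 25.3, ST-03 44.0, ST-04 31.2 → max 44.0 km
Point 4: residuals ST-02 46.9, ST-03 45.7, ST-04 5.6 → max 46.9 km
Only Point 1 has all residuals ≈ 0.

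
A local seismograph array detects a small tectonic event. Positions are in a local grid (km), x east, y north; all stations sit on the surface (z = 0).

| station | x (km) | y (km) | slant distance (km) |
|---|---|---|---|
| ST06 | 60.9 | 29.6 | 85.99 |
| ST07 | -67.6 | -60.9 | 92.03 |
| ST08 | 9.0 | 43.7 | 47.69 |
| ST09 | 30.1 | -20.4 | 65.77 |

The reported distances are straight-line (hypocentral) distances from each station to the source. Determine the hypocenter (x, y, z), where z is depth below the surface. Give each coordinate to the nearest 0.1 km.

x ≈ -20.4 km, y ≈ 14.5 km, depth ≈ 23.6 km

Each station gives a sphere (x−x_i)² + (y−y_i)² + z² = d_i² (stations at z=0).
Subtracting the ST06 sphere from ST07 and ST08: z² cancels, leaving linear equations in x and y:
-257.0 x − 181.0 y = 2618.36
-103.8 x + 28.2 y = 2525.66
Solving: x ≈ -20.395, y ≈ 14.492 km (keep extra digits for the depth step; rounded: -20.4, 14.5).
Then from the ST06 sphere: z² = 85.99² − (x − 60.9)² − (y − 29.6)² with x = -20.395, y = 14.492, so z ≈ 23.604 ≈ 23.6 km.
Check against ST09 (with the unrounded solution): distance 65.76 ≈ 65.77 km. ✓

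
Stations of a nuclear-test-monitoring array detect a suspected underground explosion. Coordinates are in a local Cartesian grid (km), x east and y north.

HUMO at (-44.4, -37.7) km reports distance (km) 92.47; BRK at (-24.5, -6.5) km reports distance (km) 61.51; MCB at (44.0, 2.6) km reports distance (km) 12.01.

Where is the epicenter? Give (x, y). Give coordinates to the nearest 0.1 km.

Circle about each station: (x + 44.4)² + (y + 37.7)² = 92.47²; (x + 24.5)² + (y + 6.5)² = 61.51²; (x − 44.0)² + (y − 2.6)² = 12.01².
Subtracting pairs of circle equations eliminates x²+y² and gives linear equations (the radical axes):
39.8 x + 62.4 y = 2017.07
176.8 x + 80.6 y = 6956.57
Solving the 2×2 system: x ≈ 34.7, y ≈ 10.2 km.

(34.7, 10.2)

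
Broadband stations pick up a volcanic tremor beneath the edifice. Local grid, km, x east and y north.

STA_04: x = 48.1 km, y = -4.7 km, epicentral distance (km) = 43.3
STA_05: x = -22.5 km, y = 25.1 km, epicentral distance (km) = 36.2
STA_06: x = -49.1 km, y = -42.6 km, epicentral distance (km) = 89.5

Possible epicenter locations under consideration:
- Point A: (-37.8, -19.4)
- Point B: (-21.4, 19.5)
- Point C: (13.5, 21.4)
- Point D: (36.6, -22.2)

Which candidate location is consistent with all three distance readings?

For each candidate, compare |candidate − station| to the reported distance:
Point A: residuals STA_04 43.8, STA_05 10.9, STA_06 63.7 → max 63.7 km
Point B: residuals STA_04 30.3, STA_05 30.5, STA_06 21.5 → max 30.5 km
Point C: residuals STA_04 0.0, STA_05 0.0, STA_06 0.0 → max 0.0 km
Point D: residuals STA_04 22.4, STA_05 39.5, STA_06 1.4 → max 39.5 km
Only Point C has all residuals ≈ 0.

Point C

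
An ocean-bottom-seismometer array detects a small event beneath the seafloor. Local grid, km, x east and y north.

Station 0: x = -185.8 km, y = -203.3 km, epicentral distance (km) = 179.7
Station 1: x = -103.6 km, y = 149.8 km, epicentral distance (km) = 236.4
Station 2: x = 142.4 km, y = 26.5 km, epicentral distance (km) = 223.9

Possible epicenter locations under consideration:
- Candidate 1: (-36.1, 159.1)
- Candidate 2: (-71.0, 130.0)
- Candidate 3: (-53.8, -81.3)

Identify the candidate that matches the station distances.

Candidate 3

For each candidate, compare |candidate − station| to the reported distance:
Candidate 1: residuals Station 0 212.4, Station 1 168.3, Station 2 1.5 → max 212.4 km
Candidate 2: residuals Station 0 172.8, Station 1 198.3, Station 2 13.3 → max 198.3 km
Candidate 3: residuals Station 0 0.0, Station 1 0.0, Station 2 0.0 → max 0.0 km
Only Candidate 3 has all residuals ≈ 0.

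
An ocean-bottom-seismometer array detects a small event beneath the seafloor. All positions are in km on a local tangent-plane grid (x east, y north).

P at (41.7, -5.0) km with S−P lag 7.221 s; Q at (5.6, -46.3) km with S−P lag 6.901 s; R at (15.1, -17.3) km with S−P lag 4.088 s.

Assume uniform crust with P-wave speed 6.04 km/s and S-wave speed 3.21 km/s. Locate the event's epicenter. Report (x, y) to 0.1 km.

Distance from S−P lag: d = Δt · v_P v_S / (v_P − v_S) = Δt · (6.04·3.21)/(6.04−3.21) ≈ 6.8510·Δt.
So d_P = 49.47, d_Q = 47.28, d_R = 28.01 km.
Circle about each station: (x − 41.7)² + (y + 5.0)² = 49.47²; (x − 5.6)² + (y + 46.3)² = 47.28²; (x − 15.1)² + (y + 17.3)² = 28.01².
Subtracting the P equation from the Q and R equations removes the quadratic terms:
-72.2 x − 82.6 y = 623.04
-53.2 x − 24.6 y = 426.13
Solving the 2×2 system: x ≈ -7.6, y ≈ -0.9 km.

(-7.6, -0.9)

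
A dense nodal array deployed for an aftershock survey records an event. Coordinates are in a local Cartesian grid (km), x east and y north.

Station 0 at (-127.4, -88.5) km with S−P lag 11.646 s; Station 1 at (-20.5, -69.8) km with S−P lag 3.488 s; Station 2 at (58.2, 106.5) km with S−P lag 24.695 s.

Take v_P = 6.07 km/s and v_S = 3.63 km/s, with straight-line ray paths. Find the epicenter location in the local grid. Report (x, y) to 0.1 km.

-23.0 km east, -101.2 km north

Distance from S−P lag: d = Δt · v_P v_S / (v_P − v_S) = Δt · (6.07·3.63)/(6.07−3.63) ≈ 9.0304·Δt.
So d_Station 0 = 105.17, d_Station 1 = 31.50, d_Station 2 = 223.00 km.
Circle about each station: (x + 127.4)² + (y + 88.5)² = 105.17²; (x + 20.5)² + (y + 69.8)² = 31.50²; (x − 58.2)² + (y − 106.5)² = 223.00².
Subtracting pairs of circle equations eliminates x²+y² and gives linear equations (the radical axes):
213.8 x + 37.4 y = -8702.24
371.2 x + 390.0 y = -48001.79
Solving the 2×2 system: x ≈ -23.0, y ≈ -101.2 km.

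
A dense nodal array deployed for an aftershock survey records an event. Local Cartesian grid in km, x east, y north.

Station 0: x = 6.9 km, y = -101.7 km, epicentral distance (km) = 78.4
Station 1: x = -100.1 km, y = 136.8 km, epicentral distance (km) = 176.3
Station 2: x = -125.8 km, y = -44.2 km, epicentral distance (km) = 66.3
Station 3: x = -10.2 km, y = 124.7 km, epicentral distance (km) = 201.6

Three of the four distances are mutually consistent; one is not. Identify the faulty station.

Station 1

Solve using three stations at a time. Using Station 0, Station 2, Station 3 (subtract circle equations pairwise → linear system) gives (x, y) ≈ (-64.5, -69.4).
Distances from that point to each station vs reported:
  Station 0: calculated 78.4 vs reported 78.4 → residual 0.0 km
  Station 1: calculated 209.3 vs reported 176.3 → residual 33.0 km
  Station 2: calculated 66.3 vs reported 66.3 → residual 0.0 km
  Station 3: calculated 201.6 vs reported 201.6 → residual 0.0 km
Station 0, Station 2, Station 3 are mutually consistent (residuals ≈ 0); Station 1 is off by 33.0 km.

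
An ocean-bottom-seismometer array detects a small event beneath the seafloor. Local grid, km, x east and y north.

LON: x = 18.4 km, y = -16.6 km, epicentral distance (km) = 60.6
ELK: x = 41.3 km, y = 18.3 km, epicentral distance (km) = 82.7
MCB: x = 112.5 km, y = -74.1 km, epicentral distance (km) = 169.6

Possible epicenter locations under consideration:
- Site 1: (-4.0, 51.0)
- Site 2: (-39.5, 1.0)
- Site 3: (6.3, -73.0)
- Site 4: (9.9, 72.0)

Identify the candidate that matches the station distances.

Site 2

For each candidate, compare |candidate − station| to the reported distance:
Site 1: residuals LON 10.6, ELK 26.8, MCB 1.3 → max 26.8 km
Site 2: residuals LON 0.1, ELK 0.1, MCB 0.1 → max 0.1 km
Site 3: residuals LON 2.9, ELK 15.1, MCB 63.4 → max 63.4 km
Site 4: residuals LON 28.4, ELK 20.5, MCB 8.9 → max 28.4 km
Only Site 2 has all residuals ≈ 0.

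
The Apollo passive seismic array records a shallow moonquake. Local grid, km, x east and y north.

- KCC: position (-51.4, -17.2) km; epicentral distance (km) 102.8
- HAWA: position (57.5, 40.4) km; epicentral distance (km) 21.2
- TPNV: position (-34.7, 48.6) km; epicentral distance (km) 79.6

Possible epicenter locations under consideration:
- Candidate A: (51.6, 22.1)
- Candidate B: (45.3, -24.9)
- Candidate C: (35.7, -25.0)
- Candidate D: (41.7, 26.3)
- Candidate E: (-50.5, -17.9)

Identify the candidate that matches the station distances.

Candidate D

For each candidate, compare |candidate − station| to the reported distance:
Candidate A: residuals KCC 7.4, HAWA 2.0, TPNV 10.7 → max 10.7 km
Candidate B: residuals KCC 5.8, HAWA 45.2, TPNV 29.0 → max 45.2 km
Candidate C: residuals KCC 15.4, HAWA 47.7, TPNV 22.2 → max 47.7 km
Candidate D: residuals KCC 0.0, HAWA 0.0, TPNV 0.0 → max 0.0 km
Candidate E: residuals KCC 101.7, HAWA 101.5, TPNV 11.2 → max 101.7 km
Only Candidate D has all residuals ≈ 0.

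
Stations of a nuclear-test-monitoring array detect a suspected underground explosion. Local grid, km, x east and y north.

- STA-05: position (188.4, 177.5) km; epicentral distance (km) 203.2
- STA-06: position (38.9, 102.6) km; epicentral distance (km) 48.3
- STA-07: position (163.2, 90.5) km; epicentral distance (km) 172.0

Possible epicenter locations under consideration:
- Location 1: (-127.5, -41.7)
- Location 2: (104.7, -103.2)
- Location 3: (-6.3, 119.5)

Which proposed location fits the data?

Location 3

For each candidate, compare |candidate − station| to the reported distance:
Location 1: residuals STA-05 181.3, STA-06 172.0, STA-07 147.3 → max 181.3 km
Location 2: residuals STA-05 89.7, STA-06 167.8, STA-07 30.3 → max 167.8 km
Location 3: residuals STA-05 0.0, STA-06 0.0, STA-07 0.0 → max 0.0 km
Only Location 3 has all residuals ≈ 0.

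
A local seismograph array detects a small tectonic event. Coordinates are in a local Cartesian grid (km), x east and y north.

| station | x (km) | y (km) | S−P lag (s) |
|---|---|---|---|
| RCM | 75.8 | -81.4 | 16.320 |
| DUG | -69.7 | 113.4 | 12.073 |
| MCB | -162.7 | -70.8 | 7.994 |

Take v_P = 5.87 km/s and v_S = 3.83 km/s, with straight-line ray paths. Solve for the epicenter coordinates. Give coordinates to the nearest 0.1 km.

(-92.4, -17.7)

Distance from S−P lag: d = Δt · v_P v_S / (v_P − v_S) = Δt · (5.87·3.83)/(5.87−3.83) ≈ 11.0206·Δt.
So d_RCM = 179.86, d_DUG = 133.05, d_MCB = 88.10 km.
Circle about each station: (x − 75.8)² + (y + 81.4)² = 179.86²; (x + 69.7)² + (y − 113.4)² = 133.05²; (x + 162.7)² + (y + 70.8)² = 88.10².
Subtracting pairs of circle equations eliminates x²+y² and gives linear equations (the radical axes):
-291.0 x + 389.6 y = 19993.37
-477.0 x + 21.2 y = 43700.34
Solving the 2×2 system: x ≈ -92.4, y ≈ -17.7 km.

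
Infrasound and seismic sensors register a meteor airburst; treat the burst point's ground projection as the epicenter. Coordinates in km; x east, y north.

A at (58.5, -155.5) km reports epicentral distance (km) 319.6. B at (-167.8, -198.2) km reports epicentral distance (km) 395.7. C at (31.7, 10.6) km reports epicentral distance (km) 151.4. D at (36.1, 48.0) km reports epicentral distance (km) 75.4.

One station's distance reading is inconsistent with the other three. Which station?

D

Solve using three stations at a time. Using A, B, C (subtract circle equations pairwise → linear system) gives (x, y) ≈ (2.2, 159.1).
Distances from that point to each station vs reported:
  A: calculated 319.6 vs reported 319.6 → residual 0.0 km
  B: calculated 395.7 vs reported 395.7 → residual 0.0 km
  C: calculated 151.4 vs reported 151.4 → residual 0.0 km
  D: calculated 116.2 vs reported 75.4 → residual 40.8 km
A, B, C are mutually consistent (residuals ≈ 0); D is off by 40.8 km.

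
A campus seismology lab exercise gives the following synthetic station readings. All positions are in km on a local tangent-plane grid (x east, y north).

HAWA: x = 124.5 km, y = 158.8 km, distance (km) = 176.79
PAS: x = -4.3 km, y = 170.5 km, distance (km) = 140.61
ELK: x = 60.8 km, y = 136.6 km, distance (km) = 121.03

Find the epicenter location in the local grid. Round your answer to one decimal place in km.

(3.3, 30.1)

Circle about each station: (x − 124.5)² + (y − 158.8)² = 176.79²; (x + 4.3)² + (y − 170.5)² = 140.61²; (x − 60.8)² + (y − 136.6)² = 121.03².
Subtracting the HAWA equation from the PAS and ELK equations removes the quadratic terms:
-257.6 x + 23.4 y = -145.42
-127.4 x − 44.4 y = -1755.05
Solving the 2×2 system: x ≈ 3.3, y ≈ 30.1 km.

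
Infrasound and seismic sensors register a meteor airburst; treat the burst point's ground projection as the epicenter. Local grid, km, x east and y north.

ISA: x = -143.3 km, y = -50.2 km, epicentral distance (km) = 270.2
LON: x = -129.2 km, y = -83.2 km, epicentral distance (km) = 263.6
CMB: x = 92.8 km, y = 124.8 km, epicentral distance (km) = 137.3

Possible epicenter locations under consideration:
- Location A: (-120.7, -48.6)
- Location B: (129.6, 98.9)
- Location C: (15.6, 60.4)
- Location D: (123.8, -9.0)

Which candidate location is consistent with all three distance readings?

Location D

For each candidate, compare |candidate − station| to the reported distance:
Location A: residuals ISA 247.5, LON 228.0, CMB 137.7 → max 247.5 km
Location B: residuals ISA 40.8, LON 52.8, CMB 92.3 → max 92.3 km
Location C: residuals ISA 76.6, LON 59.7, CMB 36.8 → max 76.6 km
Location D: residuals ISA 0.1, LON 0.1, CMB 0.0 → max 0.1 km
Only Location D has all residuals ≈ 0.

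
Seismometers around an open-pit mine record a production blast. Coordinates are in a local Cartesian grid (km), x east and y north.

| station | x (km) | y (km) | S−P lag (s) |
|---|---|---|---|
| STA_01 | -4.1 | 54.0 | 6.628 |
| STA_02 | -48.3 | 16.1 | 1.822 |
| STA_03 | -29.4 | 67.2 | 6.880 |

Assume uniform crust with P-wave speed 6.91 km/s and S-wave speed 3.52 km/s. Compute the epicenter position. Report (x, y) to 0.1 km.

Distance from S−P lag: d = Δt · v_P v_S / (v_P − v_S) = Δt · (6.91·3.52)/(6.91−3.52) ≈ 7.1750·Δt.
So d_STA_01 = 47.56, d_STA_02 = 13.07, d_STA_03 = 49.36 km.
Circle about each station: (x + 4.1)² + (y − 54.0)² = 47.56²; (x + 48.3)² + (y − 16.1)² = 13.07²; (x + 29.4)² + (y − 67.2)² = 49.36².
Subtracting the STA_01 equation from the STA_02 and STA_03 equations removes the quadratic terms:
-88.4 x − 75.8 y = 1750.42
-50.6 x + 26.4 y = 2272.93
Solving the 2×2 system: x ≈ -35.4, y ≈ 18.2 km.

(-35.4, 18.2)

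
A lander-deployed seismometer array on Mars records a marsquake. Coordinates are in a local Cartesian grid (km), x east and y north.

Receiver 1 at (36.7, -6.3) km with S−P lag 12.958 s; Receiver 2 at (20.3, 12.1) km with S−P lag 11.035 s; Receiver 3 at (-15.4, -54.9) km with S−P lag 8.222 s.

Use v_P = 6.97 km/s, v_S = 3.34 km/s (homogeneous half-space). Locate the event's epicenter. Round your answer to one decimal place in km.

Distance from S−P lag: d = Δt · v_P v_S / (v_P − v_S) = Δt · (6.97·3.34)/(6.97−3.34) ≈ 6.4132·Δt.
So d_Receiver 1 = 83.10, d_Receiver 2 = 70.77, d_Receiver 3 = 52.73 km.
Circle about each station: (x − 36.7)² + (y + 6.3)² = 83.10²; (x − 20.3)² + (y − 12.1)² = 70.77²; (x + 15.4)² + (y + 54.9)² = 52.73².
Subtracting pairs of circle equations eliminates x²+y² and gives linear equations (the radical axes):
-32.8 x + 36.8 y = 1069.14
-104.2 x − 97.2 y = 5989.75
Solving the 2×2 system: x ≈ -46.2, y ≈ -12.1 km.

(-46.2, -12.1)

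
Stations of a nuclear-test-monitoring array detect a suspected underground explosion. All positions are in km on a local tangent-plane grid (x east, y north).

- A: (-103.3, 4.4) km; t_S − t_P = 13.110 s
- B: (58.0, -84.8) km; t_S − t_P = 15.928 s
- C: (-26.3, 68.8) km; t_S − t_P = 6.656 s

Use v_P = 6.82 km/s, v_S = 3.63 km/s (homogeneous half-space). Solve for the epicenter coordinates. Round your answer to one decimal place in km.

Distance from S−P lag: d = Δt · v_P v_S / (v_P − v_S) = Δt · (6.82·3.63)/(6.82−3.63) ≈ 7.7607·Δt.
So d_A = 101.74, d_B = 123.61, d_C = 51.66 km.
Circle about each station: (x + 103.3)² + (y − 4.4)² = 101.74²; (x − 58.0)² + (y + 84.8)² = 123.61²; (x + 26.3)² + (y − 68.8)² = 51.66².
Subtracting the A equation from the B and C equations removes the quadratic terms:
322.6 x − 178.4 y = -5063.61
154.0 x + 128.8 y = 2417.15
Solving the 2×2 system: x ≈ -3.2, y ≈ 22.6 km.
Check against A (with the unrounded x, y): √((x + 103.3)²+(y − 4.4)²) = 101.74 ≈ 101.74 km. ✓

x ≈ -3.2 km, y ≈ 22.6 km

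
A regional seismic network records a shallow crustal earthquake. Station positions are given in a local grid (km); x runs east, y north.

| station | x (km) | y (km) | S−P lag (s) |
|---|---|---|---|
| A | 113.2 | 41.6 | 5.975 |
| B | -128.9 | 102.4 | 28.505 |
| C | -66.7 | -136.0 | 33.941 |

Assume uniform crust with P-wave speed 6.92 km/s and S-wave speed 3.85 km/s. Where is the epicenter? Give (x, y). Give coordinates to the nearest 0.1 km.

118.3 km east, 93.2 km north

Distance from S−P lag: d = Δt · v_P v_S / (v_P − v_S) = Δt · (6.92·3.85)/(6.92−3.85) ≈ 8.6782·Δt.
So d_A = 51.85, d_B = 247.37, d_C = 294.55 km.
Circle about each station: (x − 113.2)² + (y − 41.6)² = 51.85²; (x + 128.9)² + (y − 102.4)² = 247.37²; (x + 66.7)² + (y + 136.0)² = 294.55².
Subtracting pairs of circle equations eliminates x²+y² and gives linear equations (the radical axes):
-484.2 x + 121.6 y = -45947.32
-359.8 x − 355.2 y = -75671.19
Solving the 2×2 system: x ≈ 118.3, y ≈ 93.2 km.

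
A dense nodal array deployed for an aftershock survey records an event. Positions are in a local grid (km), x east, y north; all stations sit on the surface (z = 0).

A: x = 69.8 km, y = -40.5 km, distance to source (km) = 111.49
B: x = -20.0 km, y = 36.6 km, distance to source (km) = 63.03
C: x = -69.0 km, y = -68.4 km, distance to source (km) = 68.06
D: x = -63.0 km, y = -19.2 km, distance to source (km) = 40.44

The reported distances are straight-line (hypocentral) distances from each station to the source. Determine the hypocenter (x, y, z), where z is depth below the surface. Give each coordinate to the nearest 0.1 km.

x ≈ -35.2 km, y ≈ -17.1 km, depth ≈ 29.3 km

Each station gives a sphere (x−x_i)² + (y−y_i)² + z² = d_i² (stations at z=0).
Subtracting the A sphere from B and C: z² cancels, leaving linear equations in x and y:
-179.6 x + 154.2 y = 3684.51
-277.6 x − 55.8 y = 10725.13
Solving: x ≈ -35.198, y ≈ -17.101 km (keep extra digits for the depth step; rounded: -35.2, -17.1).
Then from the A sphere: z² = 111.49² − (x − 69.8)² − (y + 40.5)² with x = -35.198, y = -17.101, so z ≈ 29.290 ≈ 29.3 km.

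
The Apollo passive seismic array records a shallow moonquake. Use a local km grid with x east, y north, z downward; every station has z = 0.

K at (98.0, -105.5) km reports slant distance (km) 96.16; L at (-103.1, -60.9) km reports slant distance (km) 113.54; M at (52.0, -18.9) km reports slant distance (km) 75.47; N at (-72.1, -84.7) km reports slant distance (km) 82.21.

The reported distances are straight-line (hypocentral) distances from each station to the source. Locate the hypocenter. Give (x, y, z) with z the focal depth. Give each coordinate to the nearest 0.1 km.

Each station gives a sphere (x−x_i)² + (y−y_i)² + z² = d_i² (stations at z=0).
Subtracting the K sphere from L and M: z² cancels, leaving linear equations in x and y:
-402.2 x + 89.2 y = -10040.42
-92.0 x + 173.2 y = -14122.02
Solving: x ≈ 7.800, y ≈ -77.393 km (keep extra digits for the depth step; rounded: 7.8, -77.4).
Then from the K sphere: z² = 96.16² − (x − 98.0)² − (y + 105.5)² with x = 7.800, y = -77.393, so z ≈ 17.908 ≈ 17.9 km.

x ≈ 7.8 km, y ≈ -77.4 km, depth ≈ 17.9 km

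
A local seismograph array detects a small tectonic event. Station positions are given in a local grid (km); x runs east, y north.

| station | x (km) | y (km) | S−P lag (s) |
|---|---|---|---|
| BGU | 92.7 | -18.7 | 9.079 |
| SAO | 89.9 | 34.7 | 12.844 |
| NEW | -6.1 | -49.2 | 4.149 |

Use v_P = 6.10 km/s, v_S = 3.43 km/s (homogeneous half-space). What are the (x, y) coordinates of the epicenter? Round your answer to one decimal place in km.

Distance from S−P lag: d = Δt · v_P v_S / (v_P − v_S) = Δt · (6.10·3.43)/(6.10−3.43) ≈ 7.8363·Δt.
So d_BGU = 71.15, d_SAO = 100.65, d_NEW = 32.51 km.
Circle about each station: (x − 92.7)² + (y + 18.7)² = 71.15²; (x − 89.9)² + (y − 34.7)² = 100.65²; (x + 6.1)² + (y + 49.2)² = 32.51².
Subtracting the BGU equation from the SAO and NEW equations removes the quadratic terms:
-5.6 x + 106.8 y = -4724.98
-197.6 x − 61.0 y = -2479.71
Solving the 2×2 system: x ≈ 25.8, y ≈ -42.9 km.

(25.8, -42.9)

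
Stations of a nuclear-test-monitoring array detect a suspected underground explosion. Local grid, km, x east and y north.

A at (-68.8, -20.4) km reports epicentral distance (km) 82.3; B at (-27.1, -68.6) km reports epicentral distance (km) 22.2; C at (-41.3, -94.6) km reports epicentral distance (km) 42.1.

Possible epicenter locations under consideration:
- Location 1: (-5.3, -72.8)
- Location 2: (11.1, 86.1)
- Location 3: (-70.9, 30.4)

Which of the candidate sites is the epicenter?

For each candidate, compare |candidate − station| to the reported distance:
Location 1: residuals A 0.0, B 0.0, C 0.0 → max 0.0 km
Location 2: residuals A 50.8, B 137.1, C 146.0 → max 146.0 km
Location 3: residuals A 31.5, B 86.1, C 86.4 → max 86.4 km
Only Location 1 has all residuals ≈ 0.

Location 1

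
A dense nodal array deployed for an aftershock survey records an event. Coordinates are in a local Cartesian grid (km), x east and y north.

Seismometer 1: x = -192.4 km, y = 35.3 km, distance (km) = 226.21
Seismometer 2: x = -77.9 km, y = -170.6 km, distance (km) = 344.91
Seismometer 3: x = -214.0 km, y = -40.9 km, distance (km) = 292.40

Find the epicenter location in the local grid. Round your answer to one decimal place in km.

Circle about each station: (x + 192.4)² + (y − 35.3)² = 226.21²; (x + 77.9)² + (y + 170.6)² = 344.91²; (x + 214.0)² + (y + 40.9)² = 292.40².
Subtracting pairs of circle equations eliminates x²+y² and gives linear equations (the radical axes):
229.0 x − 411.8 y = -70883.02
-43.2 x − 152.4 y = -25121.84
Solving the 2×2 system: x ≈ -8.7, y ≈ 167.3 km.
Check against Seismometer 1 (with the unrounded x, y): √((x + 192.4)²+(y − 35.3)²) = 226.22 ≈ 226.21 km. ✓

-8.7 km east, 167.3 km north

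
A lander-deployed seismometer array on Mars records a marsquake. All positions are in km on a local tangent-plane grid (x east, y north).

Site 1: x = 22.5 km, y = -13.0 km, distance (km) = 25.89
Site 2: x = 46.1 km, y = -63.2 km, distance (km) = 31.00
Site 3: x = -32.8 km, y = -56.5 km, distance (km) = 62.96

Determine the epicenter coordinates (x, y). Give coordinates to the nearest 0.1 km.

(27.5, -38.4)

Circle about each station: (x − 22.5)² + (y + 13.0)² = 25.89²; (x − 46.1)² + (y + 63.2)² = 31.00²; (x + 32.8)² + (y + 56.5)² = 62.96².
Subtracting pairs of circle equations eliminates x²+y² and gives linear equations (the radical axes):
47.2 x − 100.4 y = 5153.49
-110.6 x − 87.0 y = 299.17
Solving the 2×2 system: x ≈ 27.5, y ≈ -38.4 km.
Check against Site 1 (with the unrounded x, y): √((x − 22.5)²+(y + 13.0)²) = 25.89 ≈ 25.89 km. ✓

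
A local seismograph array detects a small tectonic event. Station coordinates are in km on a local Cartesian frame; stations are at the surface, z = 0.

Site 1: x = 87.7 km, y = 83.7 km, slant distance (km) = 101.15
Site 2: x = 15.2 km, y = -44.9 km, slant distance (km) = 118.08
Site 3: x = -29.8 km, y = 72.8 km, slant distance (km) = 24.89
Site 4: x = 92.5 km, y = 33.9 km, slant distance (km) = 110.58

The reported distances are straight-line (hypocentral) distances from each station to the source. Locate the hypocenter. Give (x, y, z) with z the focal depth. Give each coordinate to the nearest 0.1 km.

(-11.1, 69.1, 16.0)

Each station gives a sphere (x−x_i)² + (y−y_i)² + z² = d_i² (stations at z=0).
Subtracting the Site 1 sphere from Site 2 and Site 3: z² cancels, leaving linear equations in x and y:
-145.0 x − 257.2 y = -16161.49
-235.0 x − 21.8 y = 1102.71
Solving: x ≈ -11.102, y ≈ 69.095 km (keep extra digits for the depth step; rounded: -11.1, 69.1).
Then from the Site 1 sphere: z² = 101.15² − (x − 87.7)² − (y − 83.7)² with x = -11.102, y = 69.095, so z ≈ 16.006 ≈ 16.0 km.
Check against Site 4 (with the unrounded solution): distance 110.58 ≈ 110.58 km. ✓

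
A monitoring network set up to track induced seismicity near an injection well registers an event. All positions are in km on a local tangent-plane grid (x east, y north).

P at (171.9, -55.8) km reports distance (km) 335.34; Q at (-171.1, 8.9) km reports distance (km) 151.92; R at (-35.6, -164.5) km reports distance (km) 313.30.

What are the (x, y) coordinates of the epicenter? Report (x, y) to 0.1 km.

(-98.6, 142.4)

Circle about each station: (x − 171.9)² + (y + 55.8)² = 335.34²; (x + 171.1)² + (y − 8.9)² = 151.92²; (x + 35.6)² + (y + 164.5)² = 313.30².
Subtracting pairs of circle equations eliminates x²+y² and gives linear equations (the radical axes):
-686.0 x + 129.4 y = 86064.40
-415.0 x − 217.4 y = 9960.39
Solving the 2×2 system: x ≈ -98.6, y ≈ 142.4 km.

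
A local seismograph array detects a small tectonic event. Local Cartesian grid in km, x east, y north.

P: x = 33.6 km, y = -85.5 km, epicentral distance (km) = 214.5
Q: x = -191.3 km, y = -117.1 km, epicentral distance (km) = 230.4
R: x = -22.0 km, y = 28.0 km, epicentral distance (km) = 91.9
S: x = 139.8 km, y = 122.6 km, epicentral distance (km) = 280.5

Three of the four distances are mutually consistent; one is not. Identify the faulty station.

Solve using three stations at a time. Using P, Q, R (subtract circle equations pairwise → linear system) gives (x, y) ≈ (-90.0, 89.8).
Distances from that point to each station vs reported:
  P: calculated 214.5 vs reported 214.5 → residual 0.0 km
  Q: calculated 230.4 vs reported 230.4 → residual 0.0 km
  R: calculated 91.9 vs reported 91.9 → residual 0.0 km
  S: calculated 232.1 vs reported 280.5 → residual 48.4 km
P, Q, R are mutually consistent (residuals ≈ 0); S is off by 48.4 km.

S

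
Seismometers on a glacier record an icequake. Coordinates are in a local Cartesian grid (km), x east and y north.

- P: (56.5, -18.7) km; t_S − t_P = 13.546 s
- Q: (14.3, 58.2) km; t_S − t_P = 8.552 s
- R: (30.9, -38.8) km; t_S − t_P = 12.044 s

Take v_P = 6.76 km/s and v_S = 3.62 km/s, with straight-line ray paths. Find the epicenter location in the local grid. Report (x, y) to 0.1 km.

Distance from S−P lag: d = Δt · v_P v_S / (v_P − v_S) = Δt · (6.76·3.62)/(6.76−3.62) ≈ 7.7934·Δt.
So d_P = 105.57, d_Q = 66.65, d_R = 93.86 km.
Circle about each station: (x − 56.5)² + (y + 18.7)² = 105.57²; (x − 14.3)² + (y − 58.2)² = 66.65²; (x − 30.9)² + (y + 38.8)² = 93.86².
Subtracting the P equation from the Q and R equations removes the quadratic terms:
-84.4 x + 153.8 y = 6752.59
-51.2 x − 40.2 y = 1253.64
Solving the 2×2 system: x ≈ -41.2, y ≈ 21.3 km.

(-41.2, 21.3)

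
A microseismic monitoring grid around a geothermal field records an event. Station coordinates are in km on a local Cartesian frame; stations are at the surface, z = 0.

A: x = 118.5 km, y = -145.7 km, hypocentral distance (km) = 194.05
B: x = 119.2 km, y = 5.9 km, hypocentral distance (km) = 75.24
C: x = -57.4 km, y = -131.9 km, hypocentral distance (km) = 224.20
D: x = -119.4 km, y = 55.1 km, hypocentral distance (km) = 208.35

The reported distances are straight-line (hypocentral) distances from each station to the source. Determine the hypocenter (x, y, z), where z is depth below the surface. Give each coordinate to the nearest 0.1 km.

Each station gives a sphere (x−x_i)² + (y−y_i)² + z² = d_i² (stations at z=0).
Subtracting the A sphere from B and C: z² cancels, leaving linear equations in x and y:
1.4 x + 303.2 y = 10967.05
-351.8 x + 27.6 y = -27188.61
Solving: x ≈ 80.093, y ≈ 35.801 km (keep extra digits for the depth step; rounded: 80.1, 35.8).
Then from the A sphere: z² = 194.05² − (x − 118.5)² − (y + 145.7)² with x = 80.093, y = 35.801, so z ≈ 56.901 ≈ 56.9 km.

x ≈ 80.1 km, y ≈ 35.8 km, depth ≈ 56.9 km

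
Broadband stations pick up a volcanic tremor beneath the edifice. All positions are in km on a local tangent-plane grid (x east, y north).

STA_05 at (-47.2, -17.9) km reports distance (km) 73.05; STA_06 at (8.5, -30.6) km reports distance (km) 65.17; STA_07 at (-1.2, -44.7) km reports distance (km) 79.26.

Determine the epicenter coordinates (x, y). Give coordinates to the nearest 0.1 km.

Circle about each station: (x + 47.2)² + (y + 17.9)² = 73.05²; (x − 8.5)² + (y + 30.6)² = 65.17²; (x + 1.2)² + (y + 44.7)² = 79.26².
Subtracting pairs of circle equations eliminates x²+y² and gives linear equations (the radical axes):
111.4 x − 25.4 y = -450.47
92.0 x − 53.6 y = -1494.57
Solving the 2×2 system: x ≈ 3.8, y ≈ 34.4 km.

3.8 km east, 34.4 km north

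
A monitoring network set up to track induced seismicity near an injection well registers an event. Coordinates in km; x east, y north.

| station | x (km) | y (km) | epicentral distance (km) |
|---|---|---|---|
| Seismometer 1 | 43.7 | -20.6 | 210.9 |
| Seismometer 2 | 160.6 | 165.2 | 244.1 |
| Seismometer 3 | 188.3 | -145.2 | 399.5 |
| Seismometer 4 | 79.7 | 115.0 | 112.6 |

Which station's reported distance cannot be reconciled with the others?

Solve using three stations at a time. Using Seismometer 1, Seismometer 2, Seismometer 3 (subtract circle equations pairwise → linear system) gives (x, y) ≈ (-83.0, 148.1).
Distances from that point to each station vs reported:
  Seismometer 1: calculated 211.0 vs reported 210.9 → residual 0.1 km
  Seismometer 2: calculated 244.2 vs reported 244.1 → residual 0.1 km
  Seismometer 3: calculated 399.6 vs reported 399.5 → residual 0.1 km
  Seismometer 4: calculated 166.0 vs reported 112.6 → residual 53.4 km
Seismometer 1, Seismometer 2, Seismometer 3 are mutually consistent (residuals ≈ 0); Seismometer 4 is off by 53.4 km.

Seismometer 4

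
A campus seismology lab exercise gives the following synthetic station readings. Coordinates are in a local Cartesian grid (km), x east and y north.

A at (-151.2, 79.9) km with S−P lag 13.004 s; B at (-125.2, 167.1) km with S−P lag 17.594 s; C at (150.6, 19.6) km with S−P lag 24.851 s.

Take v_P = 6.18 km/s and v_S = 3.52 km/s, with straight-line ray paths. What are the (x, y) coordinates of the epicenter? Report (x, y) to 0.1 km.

Distance from S−P lag: d = Δt · v_P v_S / (v_P − v_S) = Δt · (6.18·3.52)/(6.18−3.52) ≈ 8.1780·Δt.
So d_A = 106.35, d_B = 143.88, d_C = 203.23 km.
Circle about each station: (x + 151.2)² + (y − 79.9)² = 106.35²; (x + 125.2)² + (y − 167.1)² = 143.88²; (x − 150.6)² + (y − 19.6)² = 203.23².
Subtracting pairs of circle equations eliminates x²+y² and gives linear equations (the radical axes):
52.0 x + 174.4 y = 4960.87
603.6 x − 120.6 y = -36173.04
Solving the 2×2 system: x ≈ -51.2, y ≈ 43.7 km.
Check against A (with the unrounded x, y): √((x + 151.2)²+(y − 79.9)²) = 106.35 ≈ 106.35 km. ✓

-51.2 km east, 43.7 km north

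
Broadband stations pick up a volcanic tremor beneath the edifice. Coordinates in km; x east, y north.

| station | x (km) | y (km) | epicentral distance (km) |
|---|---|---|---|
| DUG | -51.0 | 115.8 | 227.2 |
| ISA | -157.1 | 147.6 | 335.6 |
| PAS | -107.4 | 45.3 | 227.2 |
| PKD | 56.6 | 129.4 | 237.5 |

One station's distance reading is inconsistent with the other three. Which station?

DUG

Solve using three stations at a time. Using ISA, PAS, PKD (subtract circle equations pairwise → linear system) gives (x, y) ≈ (60.3, -108.2).
Distances from that point to each station vs reported:
  DUG: calculated 250.1 vs reported 227.2 → residual 22.9 km
  ISA: calculated 335.7 vs reported 335.6 → residual 0.1 km
  PAS: calculated 227.3 vs reported 227.2 → residual 0.1 km
  PKD: calculated 237.6 vs reported 237.5 → residual 0.1 km
ISA, PAS, PKD are mutually consistent (residuals ≈ 0); DUG is off by 22.9 km.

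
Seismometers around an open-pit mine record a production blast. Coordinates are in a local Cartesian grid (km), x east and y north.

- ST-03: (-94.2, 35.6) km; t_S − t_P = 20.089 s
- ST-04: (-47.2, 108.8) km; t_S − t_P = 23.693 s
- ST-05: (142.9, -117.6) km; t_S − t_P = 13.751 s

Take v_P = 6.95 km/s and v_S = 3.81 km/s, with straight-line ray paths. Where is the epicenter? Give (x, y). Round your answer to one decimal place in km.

Distance from S−P lag: d = Δt · v_P v_S / (v_P − v_S) = Δt · (6.95·3.81)/(6.95−3.81) ≈ 8.4330·Δt.
So d_ST-03 = 169.41, d_ST-04 = 199.80, d_ST-05 = 115.96 km.
Circle about each station: (x + 94.2)² + (y − 35.6)² = 169.41²; (x + 47.2)² + (y − 108.8)² = 199.80²; (x − 142.9)² + (y + 117.6)² = 115.96².
Subtracting pairs of circle equations eliminates x²+y² and gives linear equations (the radical axes):
94.0 x + 146.4 y = -7296.01
474.2 x − 306.4 y = 39362.20
Solving the 2×2 system: x ≈ 35.9, y ≈ -72.9 km.

x ≈ 35.9 km, y ≈ -72.9 km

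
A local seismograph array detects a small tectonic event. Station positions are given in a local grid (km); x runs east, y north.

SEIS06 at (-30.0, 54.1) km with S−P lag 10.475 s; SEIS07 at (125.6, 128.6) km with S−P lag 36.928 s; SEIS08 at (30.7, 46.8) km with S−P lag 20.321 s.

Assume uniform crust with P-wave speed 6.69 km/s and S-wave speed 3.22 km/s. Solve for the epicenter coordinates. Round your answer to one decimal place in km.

(-94.3, 63.8)

Distance from S−P lag: d = Δt · v_P v_S / (v_P − v_S) = Δt · (6.69·3.22)/(6.69−3.22) ≈ 6.2080·Δt.
So d_SEIS06 = 65.03, d_SEIS07 = 229.25, d_SEIS08 = 126.15 km.
Circle about each station: (x + 30.0)² + (y − 54.1)² = 65.03²; (x − 125.6)² + (y − 128.6)² = 229.25²; (x − 30.7)² + (y − 46.8)² = 126.15².
Subtracting pairs of circle equations eliminates x²+y² and gives linear equations (the radical axes):
311.2 x + 149.0 y = -19840.15
121.4 x − 14.6 y = -12379.00
Solving the 2×2 system: x ≈ -94.3, y ≈ 63.8 km.
Check against SEIS06 (with the unrounded x, y): √((x + 30.0)²+(y − 54.1)²) = 65.02 ≈ 65.03 km. ✓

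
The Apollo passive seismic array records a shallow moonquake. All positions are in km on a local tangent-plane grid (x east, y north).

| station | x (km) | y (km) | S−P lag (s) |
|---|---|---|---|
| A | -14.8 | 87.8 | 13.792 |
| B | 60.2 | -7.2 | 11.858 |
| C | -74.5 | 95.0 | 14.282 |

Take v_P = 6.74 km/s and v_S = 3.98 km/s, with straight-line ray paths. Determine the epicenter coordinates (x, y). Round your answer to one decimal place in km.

-49.8 km east, -41.6 km north

Distance from S−P lag: d = Δt · v_P v_S / (v_P − v_S) = Δt · (6.74·3.98)/(6.74−3.98) ≈ 9.7193·Δt.
So d_A = 134.05, d_B = 115.25, d_C = 138.81 km.
Circle about each station: (x + 14.8)² + (y − 87.8)² = 134.05²; (x − 60.2)² + (y + 7.2)² = 115.25²; (x + 74.5)² + (y − 95.0)² = 138.81².
Subtracting pairs of circle equations eliminates x²+y² and gives linear equations (the radical axes):
150.0 x − 190.0 y = 434.84
-119.4 x + 14.4 y = 5348.56
Solving the 2×2 system: x ≈ -49.8, y ≈ -41.6 km.
Check against A (with the unrounded x, y): √((x + 14.8)²+(y − 87.8)²) = 134.07 ≈ 134.05 km. ✓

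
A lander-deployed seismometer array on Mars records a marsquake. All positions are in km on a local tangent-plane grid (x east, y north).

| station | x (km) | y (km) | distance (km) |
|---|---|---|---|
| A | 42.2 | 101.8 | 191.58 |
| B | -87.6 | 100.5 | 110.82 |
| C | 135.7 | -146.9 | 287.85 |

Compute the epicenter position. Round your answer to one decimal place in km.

(-115.7, -6.7)

Circle about each station: (x − 42.2)² + (y − 101.8)² = 191.58²; (x + 87.6)² + (y − 100.5)² = 110.82²; (x − 135.7)² + (y + 146.9)² = 287.85².
Subtracting the A equation from the B and C equations removes the quadratic terms:
-259.6 x − 2.6 y = 30051.75
187.0 x − 497.4 y = -18304.71
Solving the 2×2 system: x ≈ -115.7, y ≈ -6.7 km.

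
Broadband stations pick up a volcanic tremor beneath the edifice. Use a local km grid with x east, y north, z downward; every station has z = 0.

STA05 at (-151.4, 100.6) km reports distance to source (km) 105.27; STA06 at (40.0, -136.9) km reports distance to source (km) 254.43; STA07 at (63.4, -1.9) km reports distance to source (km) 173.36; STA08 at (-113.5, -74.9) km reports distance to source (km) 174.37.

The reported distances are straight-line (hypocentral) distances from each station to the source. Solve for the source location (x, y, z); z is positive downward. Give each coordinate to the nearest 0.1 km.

Each station gives a sphere (x−x_i)² + (y−y_i)² + z² = d_i² (stations at z=0).
Subtracting the STA05 sphere from STA06 and STA07: z² cancels, leaving linear equations in x and y:
382.8 x − 475.0 y = -66353.56
429.6 x − 205.0 y = -47991.07
Solving: x ≈ -73.203, y ≈ 80.698 km (keep extra digits for the depth step; rounded: -73.2, 80.7).
Then from the STA05 sphere: z² = 105.27² − (x + 151.4)² − (y − 100.6)² with x = -73.203, y = 80.698, so z ≈ 67.609 ≈ 67.6 km.

(-73.2, 80.7, 67.6)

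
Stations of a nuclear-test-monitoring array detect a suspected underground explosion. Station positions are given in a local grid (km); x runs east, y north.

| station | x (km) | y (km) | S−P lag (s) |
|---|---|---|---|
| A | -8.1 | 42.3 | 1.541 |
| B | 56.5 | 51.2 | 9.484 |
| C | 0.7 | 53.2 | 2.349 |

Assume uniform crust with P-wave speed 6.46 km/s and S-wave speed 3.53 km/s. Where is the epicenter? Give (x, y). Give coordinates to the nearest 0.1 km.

Distance from S−P lag: d = Δt · v_P v_S / (v_P − v_S) = Δt · (6.46·3.53)/(6.46−3.53) ≈ 7.7829·Δt.
So d_A = 11.99, d_B = 73.81, d_C = 18.28 km.
Circle about each station: (x + 8.1)² + (y − 42.3)² = 11.99²; (x − 56.5)² + (y − 51.2)² = 73.81²; (x − 0.7)² + (y − 53.2)² = 18.28².
Subtracting pairs of circle equations eliminates x²+y² and gives linear equations (the radical axes):
129.2 x + 17.8 y = -1345.37
17.6 x + 21.8 y = 785.43
Solving the 2×2 system: x ≈ -17.3, y ≈ 50.0 km.
Check against A (with the unrounded x, y): √((x + 8.1)²+(y − 42.3)²) = 12.00 ≈ 11.99 km. ✓

-17.3 km east, 50.0 km north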